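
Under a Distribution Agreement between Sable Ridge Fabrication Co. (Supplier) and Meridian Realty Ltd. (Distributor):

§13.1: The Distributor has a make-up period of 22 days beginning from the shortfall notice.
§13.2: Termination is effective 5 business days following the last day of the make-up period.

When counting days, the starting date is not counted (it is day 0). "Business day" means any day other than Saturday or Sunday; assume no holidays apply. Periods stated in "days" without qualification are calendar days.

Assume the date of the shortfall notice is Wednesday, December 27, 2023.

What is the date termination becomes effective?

The last day of the make-up period: 22 calendar days after December 27, 2023 is January 18, 2024.
The date termination becomes effective: 5 business days after Thursday, January 18, 2024, skipping weekends — Jan 19, Jan 22, Jan 23, Jan 24, Jan 25 — lands on Thursday, January 25, 2024.

January 25, 2024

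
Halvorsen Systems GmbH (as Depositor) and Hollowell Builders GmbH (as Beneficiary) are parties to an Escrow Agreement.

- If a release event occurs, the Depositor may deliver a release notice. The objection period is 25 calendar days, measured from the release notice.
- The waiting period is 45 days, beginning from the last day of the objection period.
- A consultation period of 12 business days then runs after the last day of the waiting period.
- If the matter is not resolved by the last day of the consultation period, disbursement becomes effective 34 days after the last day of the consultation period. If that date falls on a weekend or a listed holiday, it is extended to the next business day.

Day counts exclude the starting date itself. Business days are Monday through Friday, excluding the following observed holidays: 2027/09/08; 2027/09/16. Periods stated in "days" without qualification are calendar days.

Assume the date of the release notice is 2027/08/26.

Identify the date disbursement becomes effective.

The last day of the objection period: 2027/08/26 + 25 days = 2027/09/20.
The last day of the waiting period: 2027/09/20 + 45 days = 2027/11/04.
From Thursday, 2027/11/04, 12 business days (Nov 5, Nov 8, Nov 9, Nov 10, …, Nov 18, Nov 19, Nov 22, skipping weekends) brings us to Monday, 2027/11/22, which is the last day of the consultation period.
The date disbursement becomes effective: 34 calendar days after 2027/11/22 is 2027/12/26. That falls on a Sunday, so it rolls to the next business day, Monday, 2027/12/27.

2027/12/27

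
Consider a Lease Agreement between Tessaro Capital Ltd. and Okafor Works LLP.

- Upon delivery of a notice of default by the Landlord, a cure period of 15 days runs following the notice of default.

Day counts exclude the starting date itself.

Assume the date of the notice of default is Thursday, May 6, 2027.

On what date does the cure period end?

Adding 15 calendar days to May 6, 2027 gives May 21, 2027, which is the last day of the cure period.

May 21, 2027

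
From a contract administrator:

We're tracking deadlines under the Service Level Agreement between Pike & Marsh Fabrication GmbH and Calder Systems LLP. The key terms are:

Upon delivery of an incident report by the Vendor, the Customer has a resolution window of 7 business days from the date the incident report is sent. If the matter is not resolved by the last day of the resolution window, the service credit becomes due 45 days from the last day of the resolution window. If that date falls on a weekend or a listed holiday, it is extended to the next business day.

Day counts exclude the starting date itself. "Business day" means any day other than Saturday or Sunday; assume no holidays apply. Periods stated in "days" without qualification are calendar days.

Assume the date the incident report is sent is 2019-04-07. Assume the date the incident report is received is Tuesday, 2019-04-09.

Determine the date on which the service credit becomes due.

2019-05-31

From Sunday, 2019-04-07, 7 business days (Apr 8, Apr 9, Apr 10, Apr 11, Apr 12, Apr 15, Apr 16, skipping weekends) brings us to Tuesday, 2019-04-16, which is the last day of the resolution window.
The date on which the service credit becomes due: 2019-04-16 + 45 days = 2019-05-31. 2019-05-31 is a Friday, so no roll-forward applies.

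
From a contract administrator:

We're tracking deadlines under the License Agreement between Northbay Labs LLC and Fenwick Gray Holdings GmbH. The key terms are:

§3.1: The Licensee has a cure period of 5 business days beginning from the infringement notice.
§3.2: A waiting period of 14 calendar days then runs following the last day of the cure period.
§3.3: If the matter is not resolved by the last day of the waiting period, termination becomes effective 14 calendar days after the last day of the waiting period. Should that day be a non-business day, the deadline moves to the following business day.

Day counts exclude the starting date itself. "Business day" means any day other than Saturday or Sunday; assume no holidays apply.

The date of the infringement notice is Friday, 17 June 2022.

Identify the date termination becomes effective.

The last day of the cure period: counting 5 business days from Friday, 17 June 2022 (Jun 20, Jun 21, Jun 22, Jun 23, Jun 24, skipping weekends) reaches Friday, 24 June 2022.
Adding 14 calendar days to 24 June 2022 gives 8 July 2022, which is the last day of the waiting period.
Adding 14 calendar days to 8 July 2022 gives 22 July 2022, which is the date termination becomes effective. 22 July 2022 is a Friday, so no roll-forward applies.

22 July 2022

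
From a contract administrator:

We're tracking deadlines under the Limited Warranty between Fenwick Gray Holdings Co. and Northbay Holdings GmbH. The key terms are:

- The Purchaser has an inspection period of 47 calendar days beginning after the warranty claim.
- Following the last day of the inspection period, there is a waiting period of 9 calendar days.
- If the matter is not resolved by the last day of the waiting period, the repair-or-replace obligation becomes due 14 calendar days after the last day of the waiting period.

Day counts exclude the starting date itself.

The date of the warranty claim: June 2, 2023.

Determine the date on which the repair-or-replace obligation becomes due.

August 11, 2023

The last day of the inspection period: 47 calendar days after June 2, 2023 is July 19, 2023.
Adding 9 calendar days to July 19, 2023 gives July 28, 2023, which is the last day of the waiting period.
The date on which the repair-or-replace obligation becomes due: 14 calendar days after July 28, 2023 is August 11, 2023.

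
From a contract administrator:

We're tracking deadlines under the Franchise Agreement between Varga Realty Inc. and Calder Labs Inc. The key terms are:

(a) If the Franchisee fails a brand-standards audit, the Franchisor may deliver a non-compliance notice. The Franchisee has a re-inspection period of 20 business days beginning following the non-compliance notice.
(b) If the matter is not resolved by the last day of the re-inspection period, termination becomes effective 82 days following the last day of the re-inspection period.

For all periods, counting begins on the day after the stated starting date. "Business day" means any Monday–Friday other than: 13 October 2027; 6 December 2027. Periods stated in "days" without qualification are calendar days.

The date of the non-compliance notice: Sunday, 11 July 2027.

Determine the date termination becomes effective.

From Sunday, 11 July 2027, 20 business days (Jul 12, Jul 13, Jul 14, Jul 15, …, Aug 4, Aug 5, Aug 6, skipping weekends) brings us to Friday, 6 August 2027, which is the last day of the re-inspection period.
The date termination becomes effective: 82 calendar days after 6 August 2027 is 27 October 2027.

27 October 2027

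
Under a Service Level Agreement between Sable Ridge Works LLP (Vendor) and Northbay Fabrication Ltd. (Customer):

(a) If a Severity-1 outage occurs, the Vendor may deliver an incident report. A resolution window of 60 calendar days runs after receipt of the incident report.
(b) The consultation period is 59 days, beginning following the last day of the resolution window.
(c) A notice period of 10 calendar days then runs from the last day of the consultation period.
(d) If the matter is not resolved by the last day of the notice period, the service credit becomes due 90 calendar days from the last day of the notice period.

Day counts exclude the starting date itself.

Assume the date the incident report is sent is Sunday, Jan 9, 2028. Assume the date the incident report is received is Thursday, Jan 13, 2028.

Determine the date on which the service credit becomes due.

Aug 19, 2028

Adding 60 calendar days to Jan 13, 2028 gives Mar 13, 2028, which is the last day of the resolution window.
The last day of the consultation period: 59 calendar days after Mar 13, 2028 is May 11, 2028.
The last day of the notice period: 10 calendar days after May 11, 2028 is May 21, 2028.
Adding 90 calendar days to May 21, 2028 gives Aug 19, 2028, which is the date on which the service credit becomes due.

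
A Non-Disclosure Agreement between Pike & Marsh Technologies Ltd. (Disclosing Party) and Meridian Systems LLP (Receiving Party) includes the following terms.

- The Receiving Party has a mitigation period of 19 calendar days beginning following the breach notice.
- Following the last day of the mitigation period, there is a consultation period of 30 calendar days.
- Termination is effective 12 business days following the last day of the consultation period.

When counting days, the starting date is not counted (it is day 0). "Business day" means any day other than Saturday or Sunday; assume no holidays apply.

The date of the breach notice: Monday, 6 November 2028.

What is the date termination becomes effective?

10 January 2029

The last day of the mitigation period: 6 November 2028 + 19 days = 25 November 2028.
Adding 30 calendar days to 25 November 2028 gives 25 December 2028, which is the last day of the consultation period.
From Monday, 25 December 2028, 12 business days (Dec 26, Dec 27, Dec 28, Dec 29, …, Jan 8, Jan 9, Jan 10, skipping weekends) brings us to Wednesday, 10 January 2029, which is the date termination becomes effective.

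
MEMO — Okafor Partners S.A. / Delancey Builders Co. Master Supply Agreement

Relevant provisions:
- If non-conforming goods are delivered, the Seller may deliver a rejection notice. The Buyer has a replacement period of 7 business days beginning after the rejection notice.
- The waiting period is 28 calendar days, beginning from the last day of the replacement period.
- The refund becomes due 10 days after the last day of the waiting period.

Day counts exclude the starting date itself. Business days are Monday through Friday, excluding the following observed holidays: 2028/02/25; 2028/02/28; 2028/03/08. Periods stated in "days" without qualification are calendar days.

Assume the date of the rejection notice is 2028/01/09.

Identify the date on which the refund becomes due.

2028/02/25

From Sunday, 2028/01/09, 7 business days (Jan 10, Jan 11, Jan 12, Jan 13, Jan 14, Jan 17, Jan 18, skipping weekends) brings us to Tuesday, 2028/01/18, which is the last day of the replacement period.
The last day of the waiting period: 28 calendar days after 2028/01/18 is 2028/02/15.
The date on which the refund becomes due: 10 calendar days after 2028/02/15 is 2028/02/25.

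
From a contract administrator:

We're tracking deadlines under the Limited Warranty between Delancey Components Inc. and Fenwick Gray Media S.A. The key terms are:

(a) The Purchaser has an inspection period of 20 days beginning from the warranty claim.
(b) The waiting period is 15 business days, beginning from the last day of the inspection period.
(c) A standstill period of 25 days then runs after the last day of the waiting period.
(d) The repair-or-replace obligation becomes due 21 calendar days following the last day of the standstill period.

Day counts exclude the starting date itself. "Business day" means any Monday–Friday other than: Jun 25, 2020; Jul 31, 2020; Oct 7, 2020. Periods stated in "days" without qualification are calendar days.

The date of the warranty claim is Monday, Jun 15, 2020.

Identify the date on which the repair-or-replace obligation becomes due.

Sep 8, 2020

Adding 20 calendar days to Jun 15, 2020 gives Jul 5, 2020, which is the last day of the inspection period.
The last day of the waiting period: 15 business days after Sunday, Jul 5, 2020, skipping weekends — Jul 6, Jul 7, Jul 8, Jul 9, …, Jul 22, Jul 23, Jul 24 — lands on Friday, Jul 24, 2020.
The last day of the standstill period: 25 calendar days after Jul 24, 2020 is Aug 18, 2020.
Adding 21 calendar days to Aug 18, 2020 gives Sep 8, 2020, which is the date on which the repair-or-replace obligation becomes due.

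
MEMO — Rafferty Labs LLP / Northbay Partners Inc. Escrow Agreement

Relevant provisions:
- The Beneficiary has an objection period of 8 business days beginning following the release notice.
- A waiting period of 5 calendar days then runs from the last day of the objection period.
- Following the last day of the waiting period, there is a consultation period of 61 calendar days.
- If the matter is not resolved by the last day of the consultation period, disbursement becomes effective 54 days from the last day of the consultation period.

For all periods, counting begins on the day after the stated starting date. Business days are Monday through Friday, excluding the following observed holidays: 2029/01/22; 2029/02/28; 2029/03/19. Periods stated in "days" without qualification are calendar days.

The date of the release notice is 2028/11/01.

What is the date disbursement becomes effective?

2029/03/13

From Wednesday, 2028/11/01, 8 business days (Nov 2, Nov 3, Nov 6, Nov 7, Nov 8, Nov 9, Nov 10, Nov 13, skipping weekends) brings us to Monday, 2028/11/13, which is the last day of the objection period.
Adding 5 calendar days to 2028/11/13 gives 2028/11/18, which is the last day of the waiting period.
Adding 61 calendar days to 2028/11/18 gives 2029/01/18, which is the last day of the consultation period.
The date disbursement becomes effective: 2029/01/18 + 54 days = 2029/03/13.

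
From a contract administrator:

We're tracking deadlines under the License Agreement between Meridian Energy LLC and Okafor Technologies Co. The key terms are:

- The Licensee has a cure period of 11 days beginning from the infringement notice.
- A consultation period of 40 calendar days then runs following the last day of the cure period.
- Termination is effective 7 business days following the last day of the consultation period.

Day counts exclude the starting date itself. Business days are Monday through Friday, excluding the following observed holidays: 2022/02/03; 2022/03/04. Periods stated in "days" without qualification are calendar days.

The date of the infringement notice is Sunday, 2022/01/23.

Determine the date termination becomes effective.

The last day of the cure period: 11 calendar days after 2022/01/23 is 2022/02/03.
The last day of the consultation period: 40 calendar days after 2022/02/03 is 2022/03/15.
From Tuesday, 2022/03/15, 7 business days (Mar 16, Mar 17, Mar 18, Mar 21, Mar 22, Mar 23, Mar 24, skipping weekends) brings us to Thursday, 2022/03/24, which is the date termination becomes effective.

2022/03/24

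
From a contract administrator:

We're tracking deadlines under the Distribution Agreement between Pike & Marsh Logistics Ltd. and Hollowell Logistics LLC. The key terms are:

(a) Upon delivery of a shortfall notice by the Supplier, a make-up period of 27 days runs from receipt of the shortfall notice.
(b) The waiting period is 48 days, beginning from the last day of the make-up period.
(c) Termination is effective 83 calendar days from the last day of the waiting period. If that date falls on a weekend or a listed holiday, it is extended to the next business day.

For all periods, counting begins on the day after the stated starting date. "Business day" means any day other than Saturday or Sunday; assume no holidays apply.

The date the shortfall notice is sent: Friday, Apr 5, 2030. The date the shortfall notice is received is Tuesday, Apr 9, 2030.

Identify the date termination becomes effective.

Sep 16, 2030

The last day of the make-up period: Apr 9, 2030 + 27 days = May 6, 2030.
Adding 48 calendar days to May 6, 2030 gives Jun 23, 2030, which is the last day of the waiting period.
The date termination becomes effective: Jun 23, 2030 + 83 days = Sep 14, 2030. That falls on a Saturday, so it rolls to the next business day, Monday, Sep 16, 2030.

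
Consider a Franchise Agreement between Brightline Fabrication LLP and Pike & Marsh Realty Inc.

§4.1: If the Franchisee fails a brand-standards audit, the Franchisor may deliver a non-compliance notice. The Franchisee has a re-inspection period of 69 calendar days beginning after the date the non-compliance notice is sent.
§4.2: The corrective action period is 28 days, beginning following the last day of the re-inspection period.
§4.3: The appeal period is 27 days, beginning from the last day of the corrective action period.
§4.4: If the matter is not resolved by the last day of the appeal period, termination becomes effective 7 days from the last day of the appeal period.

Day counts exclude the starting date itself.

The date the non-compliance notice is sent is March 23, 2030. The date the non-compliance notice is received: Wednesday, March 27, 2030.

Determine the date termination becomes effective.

August 1, 2030

The last day of the re-inspection period: March 23, 2030 + 69 days = May 31, 2030.
The last day of the corrective action period: May 31, 2030 + 28 days = June 28, 2030.
The last day of the appeal period: 27 calendar days after June 28, 2030 is July 25, 2030.
Adding 7 calendar days to July 25, 2030 gives August 1, 2030, which is the date termination becomes effective.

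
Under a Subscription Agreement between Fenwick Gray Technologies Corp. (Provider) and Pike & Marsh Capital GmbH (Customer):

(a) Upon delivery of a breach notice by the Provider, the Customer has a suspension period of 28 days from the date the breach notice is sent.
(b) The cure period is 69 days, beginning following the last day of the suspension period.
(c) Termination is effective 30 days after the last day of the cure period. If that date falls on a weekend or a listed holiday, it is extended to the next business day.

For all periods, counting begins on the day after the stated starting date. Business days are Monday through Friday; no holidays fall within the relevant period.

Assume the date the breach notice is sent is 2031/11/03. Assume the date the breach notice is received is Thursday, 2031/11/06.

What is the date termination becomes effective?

The last day of the suspension period: 2031/11/03 + 28 days = 2031/12/01.
The last day of the cure period: 2031/12/01 + 69 days = 2032/02/08.
Adding 30 calendar days to 2032/02/08 gives 2032/03/09, which is the date termination becomes effective. 2032/03/09 is a Tuesday, so no roll-forward applies.

2032/03/09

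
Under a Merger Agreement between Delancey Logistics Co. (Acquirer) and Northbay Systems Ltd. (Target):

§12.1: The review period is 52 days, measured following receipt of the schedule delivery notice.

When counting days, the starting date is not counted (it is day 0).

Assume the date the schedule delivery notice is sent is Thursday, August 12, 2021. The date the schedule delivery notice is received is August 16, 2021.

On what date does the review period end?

October 7, 2021

Adding 52 calendar days to August 16, 2021 gives October 7, 2021, which is the last day of the review period.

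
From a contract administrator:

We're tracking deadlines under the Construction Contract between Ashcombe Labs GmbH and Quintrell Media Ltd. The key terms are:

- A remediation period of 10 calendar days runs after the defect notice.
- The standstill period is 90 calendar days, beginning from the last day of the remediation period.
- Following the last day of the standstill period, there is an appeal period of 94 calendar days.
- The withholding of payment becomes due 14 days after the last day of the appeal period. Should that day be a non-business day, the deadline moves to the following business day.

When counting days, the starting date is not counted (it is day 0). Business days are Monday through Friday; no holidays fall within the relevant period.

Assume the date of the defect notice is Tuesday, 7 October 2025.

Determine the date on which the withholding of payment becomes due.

4 May 2026

The last day of the remediation period: 10 calendar days after 7 October 2025 is 17 October 2025.
The last day of the standstill period: 90 calendar days after 17 October 2025 is 15 January 2026.
The last day of the appeal period: 15 January 2026 + 94 days = 19 April 2026.
Adding 14 calendar days to 19 April 2026 gives 3 May 2026, which is the date on which the withholding of payment becomes due. That falls on a Sunday, so it rolls to the next business day, Monday, 4 May 2026.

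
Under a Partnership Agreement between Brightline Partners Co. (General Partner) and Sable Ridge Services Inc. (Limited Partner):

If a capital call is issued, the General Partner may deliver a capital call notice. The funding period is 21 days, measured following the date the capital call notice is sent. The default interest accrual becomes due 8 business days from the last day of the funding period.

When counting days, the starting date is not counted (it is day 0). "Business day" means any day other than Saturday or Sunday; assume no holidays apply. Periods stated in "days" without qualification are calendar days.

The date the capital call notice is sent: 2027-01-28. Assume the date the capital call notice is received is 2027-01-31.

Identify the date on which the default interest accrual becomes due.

The last day of the funding period: 21 calendar days after 2027-01-28 is 2027-02-18.
The date on which the default interest accrual becomes due: counting 8 business days from Thursday, 2027-02-18 (Feb 19, Feb 22, Feb 23, Feb 24, Feb 25, Feb 26, Mar 1, Mar 2, skipping weekends) reaches Tuesday, 2027-03-02.

2027-03-02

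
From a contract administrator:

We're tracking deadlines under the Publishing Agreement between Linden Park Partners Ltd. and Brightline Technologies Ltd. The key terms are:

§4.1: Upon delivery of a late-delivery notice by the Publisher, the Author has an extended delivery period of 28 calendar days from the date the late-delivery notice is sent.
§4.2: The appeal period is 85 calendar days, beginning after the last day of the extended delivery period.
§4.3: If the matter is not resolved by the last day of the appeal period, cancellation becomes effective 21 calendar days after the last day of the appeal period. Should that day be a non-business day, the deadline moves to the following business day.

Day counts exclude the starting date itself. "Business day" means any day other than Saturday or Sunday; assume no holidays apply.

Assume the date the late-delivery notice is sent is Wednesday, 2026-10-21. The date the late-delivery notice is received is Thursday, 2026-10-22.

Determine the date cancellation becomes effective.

2027-03-04

Adding 28 calendar days to 2026-10-21 gives 2026-11-18, which is the last day of the extended delivery period.
Adding 85 calendar days to 2026-11-18 gives 2027-02-11, which is the last day of the appeal period.
Adding 21 calendar days to 2027-02-11 gives 2027-03-04, which is the date cancellation becomes effective. 2027-03-04 is a Thursday, so no roll-forward applies.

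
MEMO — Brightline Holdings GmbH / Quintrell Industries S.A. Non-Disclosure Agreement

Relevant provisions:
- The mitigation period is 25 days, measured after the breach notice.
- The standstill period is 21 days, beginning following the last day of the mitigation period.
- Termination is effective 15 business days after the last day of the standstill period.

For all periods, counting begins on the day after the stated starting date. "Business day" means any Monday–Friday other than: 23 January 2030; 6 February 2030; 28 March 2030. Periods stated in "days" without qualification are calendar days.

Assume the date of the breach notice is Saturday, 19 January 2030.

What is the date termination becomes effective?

The last day of the mitigation period: 19 January 2030 + 25 days = 13 February 2030.
Adding 21 calendar days to 13 February 2030 gives 6 March 2030, which is the last day of the standstill period.
The date termination becomes effective: counting 15 business days from Wednesday, 6 March 2030 (Mar 7, Mar 8, Mar 11, Mar 12, …, Mar 25, Mar 26, Mar 27, skipping weekends) reaches Wednesday, 27 March 2030.

27 March 2030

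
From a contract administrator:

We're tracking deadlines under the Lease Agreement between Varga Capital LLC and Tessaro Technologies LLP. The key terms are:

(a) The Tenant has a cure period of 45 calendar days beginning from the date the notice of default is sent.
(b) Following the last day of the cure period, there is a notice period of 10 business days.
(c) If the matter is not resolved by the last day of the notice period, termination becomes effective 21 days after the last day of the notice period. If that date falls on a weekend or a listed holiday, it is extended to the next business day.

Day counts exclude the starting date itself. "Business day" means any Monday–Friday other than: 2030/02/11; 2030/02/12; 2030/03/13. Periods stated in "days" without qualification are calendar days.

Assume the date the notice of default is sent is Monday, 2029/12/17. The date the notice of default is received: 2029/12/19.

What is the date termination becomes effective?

Adding 45 calendar days to 2029/12/17 gives 2030/01/31, which is the last day of the cure period.
From Thursday, 2030/01/31, 10 business days (Feb 1, Feb 4, Feb 5, Feb 6, Feb 7, Feb 8, Feb 13, Feb 14, Feb 15, Feb 18, skipping weekends and the listed holidays on Feb 11, Feb 12) brings us to Monday, 2030/02/18, which is the last day of the notice period.
The date termination becomes effective: 21 calendar days after 2030/02/18 is 2030/03/11. 2030/03/11 is a Monday and is not a listed holiday, so no roll-forward applies.

2030/03/11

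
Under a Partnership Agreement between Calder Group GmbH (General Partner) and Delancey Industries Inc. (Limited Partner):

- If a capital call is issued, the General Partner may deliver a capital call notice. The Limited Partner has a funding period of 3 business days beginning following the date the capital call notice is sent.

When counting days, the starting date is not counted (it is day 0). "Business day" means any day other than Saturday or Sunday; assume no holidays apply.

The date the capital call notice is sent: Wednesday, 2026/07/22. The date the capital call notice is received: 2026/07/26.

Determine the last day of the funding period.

2026/07/27

From Wednesday, 2026/07/22, 3 business days (Jul 23, Jul 24, Jul 27, skipping weekends) brings us to Monday, 2026/07/27, which is the last day of the funding period.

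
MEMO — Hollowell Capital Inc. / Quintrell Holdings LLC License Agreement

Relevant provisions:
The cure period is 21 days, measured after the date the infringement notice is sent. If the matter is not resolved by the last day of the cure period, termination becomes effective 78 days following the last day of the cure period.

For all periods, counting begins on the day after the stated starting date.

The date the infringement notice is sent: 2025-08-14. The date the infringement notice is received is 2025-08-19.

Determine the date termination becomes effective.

2025-11-21

Adding 21 calendar days to 2025-08-14 gives 2025-09-04, which is the last day of the cure period.
Adding 78 calendar days to 2025-09-04 gives 2025-11-21, which is the date termination becomes effective.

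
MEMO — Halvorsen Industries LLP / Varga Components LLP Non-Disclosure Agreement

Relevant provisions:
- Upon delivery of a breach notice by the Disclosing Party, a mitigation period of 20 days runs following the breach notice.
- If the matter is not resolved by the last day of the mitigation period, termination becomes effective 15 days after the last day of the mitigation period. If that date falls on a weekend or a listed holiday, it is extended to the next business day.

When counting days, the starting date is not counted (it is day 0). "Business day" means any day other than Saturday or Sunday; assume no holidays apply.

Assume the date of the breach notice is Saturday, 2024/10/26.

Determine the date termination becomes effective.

Adding 20 calendar days to 2024/10/26 gives 2024/11/15, which is the last day of the mitigation period.
Adding 15 calendar days to 2024/11/15 gives 2024/11/30, which is the date termination becomes effective. That falls on a Saturday, so it rolls to the next business day, Monday, 2024/12/02.

2024/12/02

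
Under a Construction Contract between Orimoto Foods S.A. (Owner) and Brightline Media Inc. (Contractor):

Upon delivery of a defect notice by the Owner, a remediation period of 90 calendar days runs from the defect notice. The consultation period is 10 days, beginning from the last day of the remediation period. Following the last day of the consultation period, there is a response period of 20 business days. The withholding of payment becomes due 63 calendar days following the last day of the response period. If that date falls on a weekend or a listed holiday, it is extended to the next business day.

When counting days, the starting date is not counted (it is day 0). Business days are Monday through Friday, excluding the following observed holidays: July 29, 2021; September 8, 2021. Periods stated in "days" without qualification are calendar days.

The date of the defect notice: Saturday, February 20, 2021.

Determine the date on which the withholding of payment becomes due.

August 30, 2021

Adding 90 calendar days to February 20, 2021 gives May 21, 2021, which is the last day of the remediation period.
The last day of the consultation period: May 21, 2021 + 10 days = May 31, 2021.
From Monday, May 31, 2021, 20 business days (Jun 1, Jun 2, Jun 3, Jun 4, …, Jun 24, Jun 25, Jun 28, skipping weekends) brings us to Monday, June 28, 2021, which is the last day of the response period.
Adding 63 calendar days to June 28, 2021 gives August 30, 2021, which is the date on which the withholding of payment becomes due. August 30, 2021 is a Monday and is not a listed holiday, so no roll-forward applies.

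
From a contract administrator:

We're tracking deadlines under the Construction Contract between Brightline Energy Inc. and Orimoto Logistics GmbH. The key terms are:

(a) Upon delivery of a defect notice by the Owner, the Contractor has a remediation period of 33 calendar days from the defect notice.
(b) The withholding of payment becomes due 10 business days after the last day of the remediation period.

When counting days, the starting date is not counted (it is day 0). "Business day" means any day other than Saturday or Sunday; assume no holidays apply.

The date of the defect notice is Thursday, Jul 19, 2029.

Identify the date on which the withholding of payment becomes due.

The last day of the remediation period: 33 calendar days after Jul 19, 2029 is Aug 21, 2029.
The date on which the withholding of payment becomes due: 10 business days after Tuesday, Aug 21, 2029, skipping weekends — Aug 22, Aug 23, Aug 24, Aug 27, Aug 28, Aug 29, Aug 30, Aug 31, Sep 3, Sep 4 — lands on Tuesday, Sep 4, 2029.

Sep 4, 2029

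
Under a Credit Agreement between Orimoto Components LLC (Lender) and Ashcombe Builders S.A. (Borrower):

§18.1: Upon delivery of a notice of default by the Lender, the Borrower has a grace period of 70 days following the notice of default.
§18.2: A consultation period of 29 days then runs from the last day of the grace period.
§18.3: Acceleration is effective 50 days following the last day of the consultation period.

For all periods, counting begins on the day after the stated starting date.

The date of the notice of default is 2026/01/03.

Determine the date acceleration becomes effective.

2026/06/01

Adding 70 calendar days to 2026/01/03 gives 2026/03/14, which is the last day of the grace period.
Adding 29 calendar days to 2026/03/14 gives 2026/04/12, which is the last day of the consultation period.
The date acceleration becomes effective: 2026/04/12 + 50 days = 2026/06/01.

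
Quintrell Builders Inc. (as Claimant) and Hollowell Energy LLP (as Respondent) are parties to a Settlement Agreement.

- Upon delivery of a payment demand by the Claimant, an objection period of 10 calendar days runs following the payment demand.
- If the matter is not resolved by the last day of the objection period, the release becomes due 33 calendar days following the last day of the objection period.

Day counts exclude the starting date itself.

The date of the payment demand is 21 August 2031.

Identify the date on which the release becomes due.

The last day of the objection period: 10 calendar days after 21 August 2031 is 31 August 2031.
Adding 33 calendar days to 31 August 2031 gives 3 October 2031, which is the date on which the release becomes due.

3 October 2031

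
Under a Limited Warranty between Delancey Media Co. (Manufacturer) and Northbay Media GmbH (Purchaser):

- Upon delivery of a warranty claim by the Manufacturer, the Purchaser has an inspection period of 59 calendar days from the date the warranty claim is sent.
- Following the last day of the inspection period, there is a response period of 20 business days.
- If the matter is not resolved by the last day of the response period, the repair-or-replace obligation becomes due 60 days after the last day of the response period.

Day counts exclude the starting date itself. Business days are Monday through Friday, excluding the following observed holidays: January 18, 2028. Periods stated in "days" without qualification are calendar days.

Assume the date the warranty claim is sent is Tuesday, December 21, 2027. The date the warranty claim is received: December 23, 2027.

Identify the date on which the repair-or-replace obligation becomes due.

The last day of the inspection period: December 21, 2027 + 59 days = February 18, 2028.
From Friday, February 18, 2028, 20 business days (Feb 21, Feb 22, Feb 23, Feb 24, …, Mar 15, Mar 16, Mar 17, skipping weekends) brings us to Friday, March 17, 2028, which is the last day of the response period.
Adding 60 calendar days to March 17, 2028 gives May 16, 2028, which is the date on which the repair-or-replace obligation becomes due.

May 16, 2028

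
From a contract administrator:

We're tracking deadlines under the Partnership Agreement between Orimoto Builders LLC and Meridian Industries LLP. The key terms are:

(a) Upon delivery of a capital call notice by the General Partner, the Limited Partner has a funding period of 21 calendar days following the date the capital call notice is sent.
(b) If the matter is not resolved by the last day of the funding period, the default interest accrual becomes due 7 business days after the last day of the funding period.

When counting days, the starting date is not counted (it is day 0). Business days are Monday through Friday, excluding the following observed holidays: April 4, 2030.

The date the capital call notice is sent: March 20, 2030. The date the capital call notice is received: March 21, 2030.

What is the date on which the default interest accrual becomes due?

Adding 21 calendar days to March 20, 2030 gives April 10, 2030, which is the last day of the funding period.
The date on which the default interest accrual becomes due: 7 business days after Wednesday, April 10, 2030, skipping weekends — Apr 11, Apr 12, Apr 15, Apr 16, Apr 17, Apr 18, Apr 19 — lands on Friday, April 19, 2030.

April 19, 2030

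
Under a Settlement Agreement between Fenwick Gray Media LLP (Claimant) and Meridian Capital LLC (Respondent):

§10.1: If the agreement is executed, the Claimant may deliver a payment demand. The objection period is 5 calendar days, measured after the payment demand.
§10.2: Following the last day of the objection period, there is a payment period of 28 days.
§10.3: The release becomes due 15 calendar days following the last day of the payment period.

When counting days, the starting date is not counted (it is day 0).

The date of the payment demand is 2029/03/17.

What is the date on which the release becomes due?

Adding 5 calendar days to 2029/03/17 gives 2029/03/22, which is the last day of the objection period.
The last day of the payment period: 28 calendar days after 2029/03/22 is 2029/04/19.
The date on which the release becomes due: 15 calendar days after 2029/04/19 is 2029/05/04.

2029/05/04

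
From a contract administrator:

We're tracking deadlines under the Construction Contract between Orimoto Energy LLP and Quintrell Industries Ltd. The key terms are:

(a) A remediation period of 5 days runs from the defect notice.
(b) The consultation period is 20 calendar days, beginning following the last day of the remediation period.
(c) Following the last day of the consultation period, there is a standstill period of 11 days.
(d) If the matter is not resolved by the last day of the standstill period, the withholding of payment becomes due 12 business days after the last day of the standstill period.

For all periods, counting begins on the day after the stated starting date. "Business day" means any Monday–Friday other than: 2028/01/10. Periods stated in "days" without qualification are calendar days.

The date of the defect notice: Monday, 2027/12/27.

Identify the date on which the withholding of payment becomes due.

The last day of the remediation period: 2027/12/27 + 5 days = 2028/01/01.
The last day of the consultation period: 20 calendar days after 2028/01/01 is 2028/01/21.
The last day of the standstill period: 2028/01/21 + 11 days = 2028/02/01.
The date on which the withholding of payment becomes due: counting 12 business days from Tuesday, 2028/02/01 (Feb 2, Feb 3, Feb 4, Feb 7, …, Feb 15, Feb 16, Feb 17, skipping weekends) reaches Thursday, 2028/02/17.

2028/02/17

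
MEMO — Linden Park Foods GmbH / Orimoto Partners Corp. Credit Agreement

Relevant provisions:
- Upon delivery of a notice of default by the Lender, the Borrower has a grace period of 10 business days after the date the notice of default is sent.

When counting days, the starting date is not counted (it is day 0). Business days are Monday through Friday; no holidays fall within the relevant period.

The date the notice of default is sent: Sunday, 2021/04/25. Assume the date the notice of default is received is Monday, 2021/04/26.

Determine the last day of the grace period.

The last day of the grace period: 10 business days after Sunday, 2021/04/25, skipping weekends — Apr 26, Apr 27, Apr 28, Apr 29, Apr 30, May 3, May 4, May 5, May 6, May 7 — lands on Friday, 2021/05/07.

2021/05/07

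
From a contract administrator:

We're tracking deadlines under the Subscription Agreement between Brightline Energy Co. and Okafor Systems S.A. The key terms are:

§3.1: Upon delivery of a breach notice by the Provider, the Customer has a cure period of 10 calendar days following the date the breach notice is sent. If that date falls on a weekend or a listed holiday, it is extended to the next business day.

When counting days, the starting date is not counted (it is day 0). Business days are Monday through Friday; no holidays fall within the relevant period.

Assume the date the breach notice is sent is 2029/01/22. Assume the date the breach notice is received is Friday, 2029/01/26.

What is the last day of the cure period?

2029/02/01

The last day of the cure period: 10 calendar days after 2029/01/22 is 2029/02/01. 2029/02/01 is a Thursday, so no roll-forward applies.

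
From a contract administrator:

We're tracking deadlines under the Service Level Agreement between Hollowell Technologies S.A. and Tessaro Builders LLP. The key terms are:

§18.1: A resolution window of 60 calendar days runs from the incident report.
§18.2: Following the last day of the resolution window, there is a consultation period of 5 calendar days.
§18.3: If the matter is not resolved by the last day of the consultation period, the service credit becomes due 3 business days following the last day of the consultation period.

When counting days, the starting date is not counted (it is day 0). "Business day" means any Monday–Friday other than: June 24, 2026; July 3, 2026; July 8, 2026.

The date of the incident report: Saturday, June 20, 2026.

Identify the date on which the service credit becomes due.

August 27, 2026

The last day of the resolution window: 60 calendar days after June 20, 2026 is August 19, 2026.
Adding 5 calendar days to August 19, 2026 gives August 24, 2026, which is the last day of the consultation period.
From Monday, August 24, 2026, 3 business days (Aug 25, Aug 26, Aug 27, skipping weekends) brings us to Thursday, August 27, 2026, which is the date on which the service credit becomes due.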